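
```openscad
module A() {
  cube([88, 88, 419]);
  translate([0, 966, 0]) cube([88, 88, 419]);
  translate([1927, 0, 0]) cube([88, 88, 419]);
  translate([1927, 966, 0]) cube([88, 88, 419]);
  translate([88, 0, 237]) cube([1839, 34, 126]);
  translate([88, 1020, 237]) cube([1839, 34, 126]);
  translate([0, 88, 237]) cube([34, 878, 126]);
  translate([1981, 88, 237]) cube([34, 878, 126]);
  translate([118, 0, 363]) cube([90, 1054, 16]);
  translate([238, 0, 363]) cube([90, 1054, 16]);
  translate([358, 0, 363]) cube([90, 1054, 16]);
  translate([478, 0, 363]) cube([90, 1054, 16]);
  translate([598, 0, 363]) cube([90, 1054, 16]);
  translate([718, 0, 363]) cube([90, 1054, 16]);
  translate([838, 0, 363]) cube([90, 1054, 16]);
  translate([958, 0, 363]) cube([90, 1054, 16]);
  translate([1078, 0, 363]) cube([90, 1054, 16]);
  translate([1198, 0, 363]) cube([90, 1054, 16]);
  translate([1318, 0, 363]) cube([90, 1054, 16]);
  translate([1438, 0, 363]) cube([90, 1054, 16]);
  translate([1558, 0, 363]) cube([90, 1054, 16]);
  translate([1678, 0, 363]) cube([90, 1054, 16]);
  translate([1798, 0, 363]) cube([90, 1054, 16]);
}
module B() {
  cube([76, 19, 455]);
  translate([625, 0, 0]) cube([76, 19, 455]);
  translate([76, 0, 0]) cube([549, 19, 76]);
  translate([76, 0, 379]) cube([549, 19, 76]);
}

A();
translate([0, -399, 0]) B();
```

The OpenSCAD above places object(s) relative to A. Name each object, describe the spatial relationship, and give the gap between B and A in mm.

The picture frame's nearest face is 380 mm from the bed frame's −y face.

A is a bed frame. B is a picture frame. The picture frame is on the floor beside the bed frame on its −y side. The gap between the picture frame and the bed frame is 380 mm.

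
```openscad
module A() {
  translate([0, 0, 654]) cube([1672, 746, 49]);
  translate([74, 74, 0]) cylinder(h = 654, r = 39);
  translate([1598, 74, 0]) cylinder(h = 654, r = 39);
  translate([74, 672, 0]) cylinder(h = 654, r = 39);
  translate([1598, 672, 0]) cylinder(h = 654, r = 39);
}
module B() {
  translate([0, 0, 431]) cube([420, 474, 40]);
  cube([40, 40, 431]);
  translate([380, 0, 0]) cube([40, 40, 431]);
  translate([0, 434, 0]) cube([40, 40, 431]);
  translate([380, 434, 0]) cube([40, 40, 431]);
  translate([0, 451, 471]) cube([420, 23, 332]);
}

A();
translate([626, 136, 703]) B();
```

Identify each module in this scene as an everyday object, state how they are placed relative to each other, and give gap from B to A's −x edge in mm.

The chair's min-x is at 626; the table's min-x is 0; gap = 626 mm.

A is a table. B is a chair. The chair is on top of the table, centred. The gap from the chair to the table's −x edge is 626 mm.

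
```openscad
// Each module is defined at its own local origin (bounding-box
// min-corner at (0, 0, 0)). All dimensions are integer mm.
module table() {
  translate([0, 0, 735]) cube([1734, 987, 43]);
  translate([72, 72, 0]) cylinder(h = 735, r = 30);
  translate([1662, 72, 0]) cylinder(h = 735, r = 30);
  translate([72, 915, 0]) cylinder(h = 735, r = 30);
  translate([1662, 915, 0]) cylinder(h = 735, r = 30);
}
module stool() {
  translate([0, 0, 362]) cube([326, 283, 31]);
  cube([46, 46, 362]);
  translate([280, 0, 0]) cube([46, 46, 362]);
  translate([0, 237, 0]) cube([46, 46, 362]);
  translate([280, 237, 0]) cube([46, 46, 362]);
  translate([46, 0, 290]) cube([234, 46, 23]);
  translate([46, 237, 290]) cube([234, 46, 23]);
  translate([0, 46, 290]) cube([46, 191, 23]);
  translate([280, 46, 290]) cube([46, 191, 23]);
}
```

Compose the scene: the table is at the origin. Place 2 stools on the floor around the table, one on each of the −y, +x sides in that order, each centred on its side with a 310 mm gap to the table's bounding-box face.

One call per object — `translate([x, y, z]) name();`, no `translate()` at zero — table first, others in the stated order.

table();
translate([704, -593, 0]) stool();
translate([2044, 352, 0]) stool();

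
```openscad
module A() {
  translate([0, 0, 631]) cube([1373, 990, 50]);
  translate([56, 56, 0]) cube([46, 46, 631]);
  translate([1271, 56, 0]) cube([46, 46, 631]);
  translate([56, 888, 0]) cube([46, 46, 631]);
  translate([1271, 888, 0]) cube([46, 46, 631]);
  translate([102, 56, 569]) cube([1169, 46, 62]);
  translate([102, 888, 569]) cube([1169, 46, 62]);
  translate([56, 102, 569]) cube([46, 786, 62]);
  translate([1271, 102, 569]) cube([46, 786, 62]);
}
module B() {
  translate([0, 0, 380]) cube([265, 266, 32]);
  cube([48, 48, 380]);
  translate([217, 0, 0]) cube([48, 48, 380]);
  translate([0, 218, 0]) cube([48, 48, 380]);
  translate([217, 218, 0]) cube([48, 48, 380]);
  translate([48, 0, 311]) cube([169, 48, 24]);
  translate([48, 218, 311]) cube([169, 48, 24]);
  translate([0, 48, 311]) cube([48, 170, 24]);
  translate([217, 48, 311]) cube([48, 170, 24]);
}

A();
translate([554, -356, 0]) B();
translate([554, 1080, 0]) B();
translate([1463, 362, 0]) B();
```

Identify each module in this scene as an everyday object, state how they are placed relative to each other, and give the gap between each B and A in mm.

Each stool's nearest face is 90 mm from the table's bounding box.

A is a table. B is a stool. Three stools sit around the table at the −y, +y, +x sides. The gap between each stool and the table is 90 mm.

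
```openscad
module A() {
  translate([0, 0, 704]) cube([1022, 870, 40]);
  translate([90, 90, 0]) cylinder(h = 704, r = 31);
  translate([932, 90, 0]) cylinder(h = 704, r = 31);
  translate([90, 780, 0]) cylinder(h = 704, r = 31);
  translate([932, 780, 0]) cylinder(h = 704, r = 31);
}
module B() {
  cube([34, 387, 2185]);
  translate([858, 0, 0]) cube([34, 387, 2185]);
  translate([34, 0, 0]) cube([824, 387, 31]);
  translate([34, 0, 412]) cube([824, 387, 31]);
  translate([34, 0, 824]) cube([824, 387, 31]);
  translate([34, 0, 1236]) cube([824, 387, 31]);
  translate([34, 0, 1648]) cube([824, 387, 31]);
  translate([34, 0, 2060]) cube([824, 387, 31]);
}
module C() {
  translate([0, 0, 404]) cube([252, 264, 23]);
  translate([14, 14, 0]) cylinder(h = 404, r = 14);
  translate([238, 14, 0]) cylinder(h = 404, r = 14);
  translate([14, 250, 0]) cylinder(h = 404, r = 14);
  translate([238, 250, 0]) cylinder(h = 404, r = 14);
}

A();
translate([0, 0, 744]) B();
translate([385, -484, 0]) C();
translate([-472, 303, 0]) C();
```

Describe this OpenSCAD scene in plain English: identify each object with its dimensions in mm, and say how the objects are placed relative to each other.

A is a rectangular dining table. The top is 1022×870×40 mm with its upper surface at z = 744 mm. It stands on four round legs of 62 mm diameter, each leg's bounding box inset 59 mm from the nearest pair of top edges, running from the floor to the underside of the top.

B is a bookshelf 892 mm wide overall, 387 mm deep and 2185 mm tall. The two sides are 34 mm thick vertical panels. 6 horizontal shelves of 31 mm thickness span between the inner faces of the sides; the lowest shelf sits on the floor and shelves are stacked with a clear vertical gap of 381 mm between each pair.

C is a four-legged stool. The seat is a 252×264×23 mm slab whose top surface is at z = 427 mm; four round legs, each 28 mm in diameter, run from the floor (z = 0) to the underside of the seat, each leg's axis is inset half a diameter from the nearest pair of seat edges (so the leg's bounding box is flush with the corner).

The bookshelf is on top of the table. Two stools sit around the table at the −y, −x sides.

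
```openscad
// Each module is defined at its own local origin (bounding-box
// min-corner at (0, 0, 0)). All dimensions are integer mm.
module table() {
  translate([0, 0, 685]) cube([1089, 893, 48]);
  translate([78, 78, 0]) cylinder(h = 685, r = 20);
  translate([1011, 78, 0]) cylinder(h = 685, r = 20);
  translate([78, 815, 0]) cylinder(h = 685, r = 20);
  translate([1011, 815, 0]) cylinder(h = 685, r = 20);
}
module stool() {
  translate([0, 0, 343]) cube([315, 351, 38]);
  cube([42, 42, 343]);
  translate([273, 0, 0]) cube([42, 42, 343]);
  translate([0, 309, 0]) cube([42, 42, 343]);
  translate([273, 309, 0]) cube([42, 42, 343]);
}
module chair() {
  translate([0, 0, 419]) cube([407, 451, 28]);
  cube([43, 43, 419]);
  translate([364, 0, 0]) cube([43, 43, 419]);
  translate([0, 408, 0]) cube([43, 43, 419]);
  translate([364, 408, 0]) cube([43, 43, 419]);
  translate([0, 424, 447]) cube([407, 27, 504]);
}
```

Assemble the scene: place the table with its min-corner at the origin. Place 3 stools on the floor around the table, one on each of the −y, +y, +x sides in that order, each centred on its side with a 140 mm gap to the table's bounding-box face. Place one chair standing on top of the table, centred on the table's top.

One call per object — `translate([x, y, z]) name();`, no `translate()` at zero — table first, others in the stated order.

table();
translate([387, -491, 0]) stool();
translate([387, 1033, 0]) stool();
translate([1229, 271, 0]) stool();
translate([341, 221, 733]) chair();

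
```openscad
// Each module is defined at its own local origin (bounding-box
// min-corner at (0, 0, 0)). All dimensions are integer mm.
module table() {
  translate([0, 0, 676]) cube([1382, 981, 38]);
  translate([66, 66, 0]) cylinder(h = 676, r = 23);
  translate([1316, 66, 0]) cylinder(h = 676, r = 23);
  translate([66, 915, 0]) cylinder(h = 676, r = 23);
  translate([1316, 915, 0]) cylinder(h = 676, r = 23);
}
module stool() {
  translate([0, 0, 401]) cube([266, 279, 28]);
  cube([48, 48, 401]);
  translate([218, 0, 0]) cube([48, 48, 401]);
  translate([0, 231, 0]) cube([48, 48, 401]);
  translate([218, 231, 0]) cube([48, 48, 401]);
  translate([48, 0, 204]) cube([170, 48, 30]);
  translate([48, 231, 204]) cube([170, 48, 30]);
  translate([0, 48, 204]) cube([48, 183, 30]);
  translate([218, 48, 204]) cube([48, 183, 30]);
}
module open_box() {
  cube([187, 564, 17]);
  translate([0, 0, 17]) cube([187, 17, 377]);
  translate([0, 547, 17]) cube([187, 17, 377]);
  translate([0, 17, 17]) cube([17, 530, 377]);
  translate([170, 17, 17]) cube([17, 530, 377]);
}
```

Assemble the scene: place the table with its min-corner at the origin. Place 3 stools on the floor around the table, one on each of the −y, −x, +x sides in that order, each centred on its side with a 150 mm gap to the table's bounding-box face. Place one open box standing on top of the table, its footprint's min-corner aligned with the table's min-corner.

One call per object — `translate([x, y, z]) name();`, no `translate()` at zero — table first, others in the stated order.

table();
translate([558, -429, 0]) stool();
translate([-416, 351, 0]) stool();
translate([1532, 351, 0]) stool();
translate([0, 0, 714]) open_box();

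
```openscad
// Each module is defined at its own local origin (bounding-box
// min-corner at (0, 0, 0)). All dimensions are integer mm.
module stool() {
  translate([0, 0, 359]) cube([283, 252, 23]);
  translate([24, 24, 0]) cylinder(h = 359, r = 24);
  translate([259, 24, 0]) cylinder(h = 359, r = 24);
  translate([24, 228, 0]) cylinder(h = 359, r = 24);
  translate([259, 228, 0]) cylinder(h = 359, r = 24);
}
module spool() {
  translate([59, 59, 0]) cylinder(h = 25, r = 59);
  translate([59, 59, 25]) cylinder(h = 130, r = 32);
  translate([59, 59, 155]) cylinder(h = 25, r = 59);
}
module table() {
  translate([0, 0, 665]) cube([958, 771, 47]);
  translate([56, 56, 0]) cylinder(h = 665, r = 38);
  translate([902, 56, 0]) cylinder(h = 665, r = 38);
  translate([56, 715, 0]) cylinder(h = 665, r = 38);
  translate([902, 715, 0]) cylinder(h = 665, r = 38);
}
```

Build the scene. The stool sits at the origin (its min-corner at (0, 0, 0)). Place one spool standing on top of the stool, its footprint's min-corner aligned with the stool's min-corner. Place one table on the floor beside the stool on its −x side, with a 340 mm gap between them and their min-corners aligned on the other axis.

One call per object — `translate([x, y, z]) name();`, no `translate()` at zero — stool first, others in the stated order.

stool();
translate([0, 0, 382]) spool();
translate([-1298, 0, 0]) table();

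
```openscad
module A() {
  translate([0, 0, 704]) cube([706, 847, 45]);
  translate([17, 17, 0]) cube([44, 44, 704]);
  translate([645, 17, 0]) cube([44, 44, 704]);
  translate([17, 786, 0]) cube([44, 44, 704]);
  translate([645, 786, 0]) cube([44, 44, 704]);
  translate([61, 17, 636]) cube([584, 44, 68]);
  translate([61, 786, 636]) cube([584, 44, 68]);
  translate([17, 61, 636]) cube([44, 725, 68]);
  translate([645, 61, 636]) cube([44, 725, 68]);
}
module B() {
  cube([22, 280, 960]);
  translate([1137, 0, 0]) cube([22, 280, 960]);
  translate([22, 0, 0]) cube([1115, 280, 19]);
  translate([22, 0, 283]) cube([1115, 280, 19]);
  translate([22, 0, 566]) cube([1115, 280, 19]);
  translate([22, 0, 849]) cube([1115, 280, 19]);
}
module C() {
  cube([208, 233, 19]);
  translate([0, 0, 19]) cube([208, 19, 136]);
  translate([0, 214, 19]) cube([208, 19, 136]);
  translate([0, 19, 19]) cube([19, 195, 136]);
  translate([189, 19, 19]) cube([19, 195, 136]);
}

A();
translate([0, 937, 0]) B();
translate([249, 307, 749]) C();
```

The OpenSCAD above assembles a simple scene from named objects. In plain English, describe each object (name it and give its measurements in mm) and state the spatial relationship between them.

A is a table: top 706 mm (x) × 847 mm (y), 45 mm thick, upper face at z = 749 mm, on four 44×44 mm square legs, each inset 17 mm from the nearest pair of top edges, running from z = 0 to the bottom of the top. Four apron rails, 44 mm thick and 68 mm tall, run between adjacent legs with their top edges flush with the underside of the top and their outer faces flush with the legs' outer faces.

B is an open bookshelf. Two side panels, each 22 mm thick, 280 mm deep and 960 mm tall, stand 1159 mm apart (outside-to-outside). Between them sit 4 shelves, each 19 mm thick and 280 mm deep, spanning the full gap between the sides. The bottom shelf rests on the floor (its underside at z = 0) and the clear gap between one shelf's top and the next shelf's underside is 264 mm.

C is an open-topped rectangular box: outside dimensions 208×233×155 mm, with a uniform wall and base thickness of 19 mm. The base is a full 208×233 slab on the floor; four walls sit on top of the base. The front and back walls (the −y and +y sides) span the full width; the two side walls fit between them.

The bookshelf is on the floor beside the table on its +y side. The open box is on top of the table, centred.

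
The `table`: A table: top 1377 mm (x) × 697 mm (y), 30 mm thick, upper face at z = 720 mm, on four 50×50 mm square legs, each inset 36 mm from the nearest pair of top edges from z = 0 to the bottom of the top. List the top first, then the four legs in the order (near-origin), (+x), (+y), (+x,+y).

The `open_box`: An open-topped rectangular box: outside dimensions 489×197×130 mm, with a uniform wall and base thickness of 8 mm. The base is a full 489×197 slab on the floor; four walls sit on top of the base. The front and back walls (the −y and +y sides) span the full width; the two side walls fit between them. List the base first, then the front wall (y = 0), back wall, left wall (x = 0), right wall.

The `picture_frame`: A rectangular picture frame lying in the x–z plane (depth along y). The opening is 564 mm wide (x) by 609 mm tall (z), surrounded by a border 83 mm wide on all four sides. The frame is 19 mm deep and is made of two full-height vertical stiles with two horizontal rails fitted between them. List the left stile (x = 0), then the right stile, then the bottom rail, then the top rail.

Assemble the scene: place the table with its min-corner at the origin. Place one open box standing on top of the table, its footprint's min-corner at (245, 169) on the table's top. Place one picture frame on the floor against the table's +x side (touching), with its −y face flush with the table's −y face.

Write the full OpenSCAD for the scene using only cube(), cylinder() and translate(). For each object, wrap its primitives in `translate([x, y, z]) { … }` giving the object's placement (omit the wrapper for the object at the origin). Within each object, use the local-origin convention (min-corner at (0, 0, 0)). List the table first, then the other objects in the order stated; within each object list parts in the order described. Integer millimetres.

translate([0, 0, 690]) cube([1377, 697, 30]);
translate([36, 36, 0]) cube([50, 50, 690]);
translate([1291, 36, 0]) cube([50, 50, 690]);
translate([36, 611, 0]) cube([50, 50, 690]);
translate([1291, 611, 0]) cube([50, 50, 690]);
translate([245, 169, 720]) {
  cube([489, 197, 8]);
  translate([0, 0, 8]) cube([489, 8, 122]);
  translate([0, 189, 8]) cube([489, 8, 122]);
  translate([0, 8, 8]) cube([8, 181, 122]);
  translate([481, 8, 8]) cube([8, 181, 122]);
}
translate([1377, 0, 0]) {
  cube([83, 19, 775]);
  translate([647, 0, 0]) cube([83, 19, 775]);
  translate([83, 0, 0]) cube([564, 19, 83]);
  translate([83, 0, 692]) cube([564, 19, 83]);
}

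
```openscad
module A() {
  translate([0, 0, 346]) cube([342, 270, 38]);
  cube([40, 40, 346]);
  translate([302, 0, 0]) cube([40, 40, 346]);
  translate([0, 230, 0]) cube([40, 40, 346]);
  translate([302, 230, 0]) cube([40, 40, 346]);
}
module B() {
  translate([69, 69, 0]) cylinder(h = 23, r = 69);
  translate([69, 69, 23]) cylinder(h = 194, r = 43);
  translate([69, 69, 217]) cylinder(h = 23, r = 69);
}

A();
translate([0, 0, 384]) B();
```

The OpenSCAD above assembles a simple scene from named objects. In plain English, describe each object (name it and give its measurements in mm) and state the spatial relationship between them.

A is a four-legged stool. The seat is 342×270 mm, 38 mm thick, top at z = 384 mm. It stands on four square legs, each 40×40 mm in cross-section, from z = 0 to the seat underside, each flush with a corner of the seat.

B is a spool: two coaxial disc flanges of radius 69 mm and thickness 23 mm, joined by a core cylinder of radius 43 mm and height 194 mm. The lower flange rests on z = 0 and the three cylinders share a vertical axis.

The spool is on top of the stool.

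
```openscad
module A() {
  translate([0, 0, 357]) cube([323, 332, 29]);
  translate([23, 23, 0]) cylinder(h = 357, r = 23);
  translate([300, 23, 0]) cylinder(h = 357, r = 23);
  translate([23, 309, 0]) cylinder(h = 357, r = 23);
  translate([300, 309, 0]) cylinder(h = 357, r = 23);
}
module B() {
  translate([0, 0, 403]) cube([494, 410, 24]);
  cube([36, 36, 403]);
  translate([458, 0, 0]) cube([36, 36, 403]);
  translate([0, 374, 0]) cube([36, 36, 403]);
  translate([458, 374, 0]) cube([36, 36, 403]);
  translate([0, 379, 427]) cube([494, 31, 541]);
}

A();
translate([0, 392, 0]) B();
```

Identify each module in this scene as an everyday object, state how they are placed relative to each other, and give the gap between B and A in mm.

A is a stool. B is a chair. The chair is on the floor beside the stool on its +y side. The gap between the chair and the stool is 60 mm.

The chair's nearest face is 60 mm from the stool's +y face.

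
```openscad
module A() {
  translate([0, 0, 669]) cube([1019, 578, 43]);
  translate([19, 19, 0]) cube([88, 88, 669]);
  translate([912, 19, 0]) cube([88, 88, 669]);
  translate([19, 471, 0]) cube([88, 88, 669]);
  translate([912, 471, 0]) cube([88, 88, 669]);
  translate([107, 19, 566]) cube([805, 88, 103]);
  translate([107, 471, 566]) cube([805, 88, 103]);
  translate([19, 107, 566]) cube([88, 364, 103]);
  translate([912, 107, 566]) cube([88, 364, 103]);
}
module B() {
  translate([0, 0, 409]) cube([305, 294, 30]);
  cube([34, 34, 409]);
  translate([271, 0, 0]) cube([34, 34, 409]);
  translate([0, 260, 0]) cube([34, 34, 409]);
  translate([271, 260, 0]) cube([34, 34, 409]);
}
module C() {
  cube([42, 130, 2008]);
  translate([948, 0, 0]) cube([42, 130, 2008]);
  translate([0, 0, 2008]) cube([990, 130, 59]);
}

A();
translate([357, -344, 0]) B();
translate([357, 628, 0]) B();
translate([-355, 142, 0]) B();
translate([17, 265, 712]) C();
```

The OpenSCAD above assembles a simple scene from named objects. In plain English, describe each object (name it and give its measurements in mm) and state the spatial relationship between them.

A is a rectangular dining table. The top is 1019×578×43 mm with its upper surface at z = 712 mm. It stands on four 88×88 mm square legs, each inset 19 mm from the nearest pair of top edges, running from the floor to the underside of the top. Four apron rails, 88 mm thick and 103 mm tall, run between adjacent legs with their top edges flush with the underside of the top and their outer faces flush with the legs' outer faces.

B is a four-legged stool. The seat is 305×294 mm, 30 mm thick, top at z = 439 mm. It stands on four square legs, each 34×34 mm in cross-section, from z = 0 to the seat underside, each flush with a corner of the seat.

C is a door frame. The clear opening is 906 mm wide and 2008 mm high. Two 42 mm wide jambs, 130 mm deep, stand either side of the opening from the floor to the top of the opening. A 59 mm thick head sits across the top of both jambs, spanning the full outside width of the frame.

Three stools sit around the table at the −y, +y, −x sides. The door frame is on top of the table.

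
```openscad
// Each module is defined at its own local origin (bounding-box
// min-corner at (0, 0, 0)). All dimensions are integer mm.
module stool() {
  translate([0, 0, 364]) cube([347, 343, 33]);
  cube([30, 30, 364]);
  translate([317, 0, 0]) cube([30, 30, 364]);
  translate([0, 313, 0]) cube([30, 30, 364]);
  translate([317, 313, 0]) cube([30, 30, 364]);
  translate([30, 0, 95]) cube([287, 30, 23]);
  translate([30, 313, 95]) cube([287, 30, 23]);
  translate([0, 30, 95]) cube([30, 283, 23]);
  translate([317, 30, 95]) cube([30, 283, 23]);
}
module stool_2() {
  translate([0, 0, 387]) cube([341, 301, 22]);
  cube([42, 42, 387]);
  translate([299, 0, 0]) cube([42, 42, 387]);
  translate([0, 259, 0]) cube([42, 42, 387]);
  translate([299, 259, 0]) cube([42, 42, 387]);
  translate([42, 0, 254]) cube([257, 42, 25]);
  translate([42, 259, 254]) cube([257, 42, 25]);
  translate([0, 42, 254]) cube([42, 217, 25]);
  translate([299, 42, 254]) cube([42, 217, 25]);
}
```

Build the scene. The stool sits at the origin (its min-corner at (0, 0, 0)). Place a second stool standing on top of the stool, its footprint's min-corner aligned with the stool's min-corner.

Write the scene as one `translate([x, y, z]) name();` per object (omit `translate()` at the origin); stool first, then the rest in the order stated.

stool();
translate([0, 0, 397]) stool_2();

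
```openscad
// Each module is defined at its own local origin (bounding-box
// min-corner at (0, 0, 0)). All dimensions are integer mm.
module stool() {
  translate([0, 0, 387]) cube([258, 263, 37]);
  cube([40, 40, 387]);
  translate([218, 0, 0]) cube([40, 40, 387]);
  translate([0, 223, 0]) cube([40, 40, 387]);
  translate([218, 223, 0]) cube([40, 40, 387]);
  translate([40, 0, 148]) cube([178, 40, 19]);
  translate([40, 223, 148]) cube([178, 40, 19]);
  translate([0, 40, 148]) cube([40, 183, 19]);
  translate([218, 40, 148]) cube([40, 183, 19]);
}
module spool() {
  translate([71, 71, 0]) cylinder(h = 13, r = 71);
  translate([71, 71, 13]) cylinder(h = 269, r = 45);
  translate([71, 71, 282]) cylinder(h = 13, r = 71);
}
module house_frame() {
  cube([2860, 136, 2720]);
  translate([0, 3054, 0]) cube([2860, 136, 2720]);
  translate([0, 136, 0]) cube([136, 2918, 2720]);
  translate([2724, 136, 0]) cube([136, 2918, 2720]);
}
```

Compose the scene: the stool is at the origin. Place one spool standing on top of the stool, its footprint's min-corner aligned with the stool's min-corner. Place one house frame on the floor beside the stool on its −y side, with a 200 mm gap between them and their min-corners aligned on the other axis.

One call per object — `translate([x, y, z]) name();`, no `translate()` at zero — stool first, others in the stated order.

stool();
translate([0, 0, 424]) spool();
translate([0, -3390, 0]) house_frame();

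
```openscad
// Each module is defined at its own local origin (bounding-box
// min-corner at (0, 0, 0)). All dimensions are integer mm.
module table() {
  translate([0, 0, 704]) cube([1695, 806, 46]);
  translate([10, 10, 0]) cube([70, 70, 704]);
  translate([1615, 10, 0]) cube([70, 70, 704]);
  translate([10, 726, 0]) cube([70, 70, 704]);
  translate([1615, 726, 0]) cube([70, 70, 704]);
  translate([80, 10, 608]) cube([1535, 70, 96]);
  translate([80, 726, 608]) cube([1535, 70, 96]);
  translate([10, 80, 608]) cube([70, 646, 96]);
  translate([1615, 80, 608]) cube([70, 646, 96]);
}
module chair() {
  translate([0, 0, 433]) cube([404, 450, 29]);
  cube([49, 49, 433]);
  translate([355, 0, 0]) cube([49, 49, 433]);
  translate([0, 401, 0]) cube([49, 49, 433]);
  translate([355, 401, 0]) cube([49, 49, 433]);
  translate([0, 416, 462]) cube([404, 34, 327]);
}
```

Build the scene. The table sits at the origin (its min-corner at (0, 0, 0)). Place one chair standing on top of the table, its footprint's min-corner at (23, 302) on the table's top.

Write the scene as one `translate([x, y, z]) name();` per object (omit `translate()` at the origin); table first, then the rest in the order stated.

table();
translate([23, 302, 750]) chair();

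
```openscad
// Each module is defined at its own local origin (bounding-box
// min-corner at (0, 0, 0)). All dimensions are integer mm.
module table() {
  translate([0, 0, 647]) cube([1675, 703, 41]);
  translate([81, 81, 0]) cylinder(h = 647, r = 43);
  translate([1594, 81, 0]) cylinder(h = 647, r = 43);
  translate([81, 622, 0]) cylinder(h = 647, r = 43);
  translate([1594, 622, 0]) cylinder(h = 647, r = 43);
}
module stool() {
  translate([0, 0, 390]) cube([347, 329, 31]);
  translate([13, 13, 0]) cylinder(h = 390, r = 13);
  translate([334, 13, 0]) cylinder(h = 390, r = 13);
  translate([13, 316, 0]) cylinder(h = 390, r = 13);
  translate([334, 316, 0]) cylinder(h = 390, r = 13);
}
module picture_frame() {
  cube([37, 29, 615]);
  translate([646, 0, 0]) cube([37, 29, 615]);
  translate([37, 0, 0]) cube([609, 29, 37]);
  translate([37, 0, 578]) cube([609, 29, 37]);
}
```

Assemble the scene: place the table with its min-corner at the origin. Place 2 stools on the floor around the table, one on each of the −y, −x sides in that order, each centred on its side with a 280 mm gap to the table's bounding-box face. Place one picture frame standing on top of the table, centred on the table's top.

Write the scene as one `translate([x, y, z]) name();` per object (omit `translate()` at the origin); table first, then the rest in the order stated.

table();
translate([664, -609, 0]) stool();
translate([-627, 187, 0]) stool();
translate([496, 337, 688]) picture_frame();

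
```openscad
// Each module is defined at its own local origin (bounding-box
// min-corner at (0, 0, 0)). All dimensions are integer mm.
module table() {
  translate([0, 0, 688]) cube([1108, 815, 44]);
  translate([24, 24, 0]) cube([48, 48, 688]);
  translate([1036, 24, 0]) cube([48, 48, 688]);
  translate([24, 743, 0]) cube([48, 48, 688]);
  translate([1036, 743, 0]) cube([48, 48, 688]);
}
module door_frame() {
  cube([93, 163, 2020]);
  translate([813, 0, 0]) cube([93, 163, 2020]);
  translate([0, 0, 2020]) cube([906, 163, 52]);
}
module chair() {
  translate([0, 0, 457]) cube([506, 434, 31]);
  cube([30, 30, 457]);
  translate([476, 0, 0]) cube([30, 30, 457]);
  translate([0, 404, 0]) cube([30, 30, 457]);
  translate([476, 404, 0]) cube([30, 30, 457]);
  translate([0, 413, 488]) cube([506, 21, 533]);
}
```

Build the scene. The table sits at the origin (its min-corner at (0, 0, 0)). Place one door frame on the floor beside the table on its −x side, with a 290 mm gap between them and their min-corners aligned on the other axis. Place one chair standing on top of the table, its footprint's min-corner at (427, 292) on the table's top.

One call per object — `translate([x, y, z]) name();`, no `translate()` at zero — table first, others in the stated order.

table();
translate([-1196, 0, 0]) door_frame();
translate([427, 292, 732]) chair();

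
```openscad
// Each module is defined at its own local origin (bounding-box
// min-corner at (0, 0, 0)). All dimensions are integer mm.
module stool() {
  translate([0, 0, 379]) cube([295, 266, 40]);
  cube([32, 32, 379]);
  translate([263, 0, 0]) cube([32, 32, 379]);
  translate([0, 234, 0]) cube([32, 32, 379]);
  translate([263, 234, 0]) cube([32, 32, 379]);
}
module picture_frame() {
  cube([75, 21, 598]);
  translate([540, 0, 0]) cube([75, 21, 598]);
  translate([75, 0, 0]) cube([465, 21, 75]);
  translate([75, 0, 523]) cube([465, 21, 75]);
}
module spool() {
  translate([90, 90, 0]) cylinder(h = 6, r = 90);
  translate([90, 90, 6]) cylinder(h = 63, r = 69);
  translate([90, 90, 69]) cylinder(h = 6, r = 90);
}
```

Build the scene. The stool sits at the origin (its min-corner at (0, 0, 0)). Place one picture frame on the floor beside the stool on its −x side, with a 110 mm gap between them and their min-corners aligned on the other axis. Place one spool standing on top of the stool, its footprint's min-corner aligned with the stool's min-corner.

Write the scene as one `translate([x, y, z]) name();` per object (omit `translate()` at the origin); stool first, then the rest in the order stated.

stool();
translate([-725, 0, 0]) picture_frame();
translate([0, 0, 419]) spool();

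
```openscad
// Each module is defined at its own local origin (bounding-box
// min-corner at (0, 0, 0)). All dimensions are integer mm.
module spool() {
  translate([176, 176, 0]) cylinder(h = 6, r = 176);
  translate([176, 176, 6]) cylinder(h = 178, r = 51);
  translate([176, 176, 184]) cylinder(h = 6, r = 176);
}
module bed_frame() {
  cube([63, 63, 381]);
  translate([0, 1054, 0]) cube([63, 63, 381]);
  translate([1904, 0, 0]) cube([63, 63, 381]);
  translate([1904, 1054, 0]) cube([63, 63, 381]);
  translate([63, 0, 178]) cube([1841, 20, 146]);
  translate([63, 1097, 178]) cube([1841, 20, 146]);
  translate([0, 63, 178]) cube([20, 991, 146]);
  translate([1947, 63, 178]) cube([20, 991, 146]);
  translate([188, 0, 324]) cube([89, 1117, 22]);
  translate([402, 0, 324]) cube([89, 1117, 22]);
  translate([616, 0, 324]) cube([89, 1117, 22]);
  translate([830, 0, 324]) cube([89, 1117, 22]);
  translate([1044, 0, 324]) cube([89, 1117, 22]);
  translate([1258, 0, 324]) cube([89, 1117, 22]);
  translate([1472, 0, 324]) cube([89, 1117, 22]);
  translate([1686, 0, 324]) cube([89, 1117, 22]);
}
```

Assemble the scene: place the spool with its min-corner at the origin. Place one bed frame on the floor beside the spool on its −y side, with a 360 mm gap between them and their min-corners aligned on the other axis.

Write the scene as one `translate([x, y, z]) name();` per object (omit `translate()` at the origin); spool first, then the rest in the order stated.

spool();
translate([0, -1477, 0]) bed_frame();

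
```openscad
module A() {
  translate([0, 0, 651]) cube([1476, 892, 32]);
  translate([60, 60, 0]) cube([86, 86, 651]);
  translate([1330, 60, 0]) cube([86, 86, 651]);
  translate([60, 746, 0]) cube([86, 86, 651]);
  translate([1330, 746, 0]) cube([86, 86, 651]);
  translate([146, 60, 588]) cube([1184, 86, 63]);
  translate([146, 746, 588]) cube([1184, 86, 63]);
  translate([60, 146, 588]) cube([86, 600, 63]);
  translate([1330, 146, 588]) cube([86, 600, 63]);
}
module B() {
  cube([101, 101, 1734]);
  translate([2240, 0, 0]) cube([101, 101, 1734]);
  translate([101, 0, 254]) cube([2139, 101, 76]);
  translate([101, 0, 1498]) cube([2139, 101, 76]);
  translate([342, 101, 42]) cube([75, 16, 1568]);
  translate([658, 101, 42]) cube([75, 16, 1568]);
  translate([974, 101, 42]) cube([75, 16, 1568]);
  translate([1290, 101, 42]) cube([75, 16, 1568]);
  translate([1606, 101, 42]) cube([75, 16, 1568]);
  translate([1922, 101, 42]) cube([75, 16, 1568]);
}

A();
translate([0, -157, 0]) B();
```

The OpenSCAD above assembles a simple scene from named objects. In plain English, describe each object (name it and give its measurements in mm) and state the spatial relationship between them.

A is a table with a 1476×892 mm rectangular top, 32 mm thick, top surface at z = 683 mm, supported by four 86×86 mm square legs, each inset 60 mm from the nearest pair of top edges, running from the floor. Four apron rails, 86 mm thick and 63 mm tall, run between adjacent legs with their top edges flush with the underside of the top and their outer faces flush with the legs' outer faces.

B is a fence section. Two 101×101 mm posts, 1734 mm tall, stand on the floor with a clear span of 2139 mm between their inner faces. Two horizontal rails of 101×76 mm section span the gap between the posts with their undersides at z = 254 mm and z = 1498 mm, flush with the posts' −y face. 6 pickets, each 75 mm wide, 16 mm thick and 1568 mm tall, are fixed to the +y face of the rails with their bottoms at z = 42 mm, evenly spaced across the span with equal gaps (rounded down to the nearest mm) at the −x end and between each pair — any rounding remainder accumulates at the +x end.

The fence section is on the floor beside the table on its −y side.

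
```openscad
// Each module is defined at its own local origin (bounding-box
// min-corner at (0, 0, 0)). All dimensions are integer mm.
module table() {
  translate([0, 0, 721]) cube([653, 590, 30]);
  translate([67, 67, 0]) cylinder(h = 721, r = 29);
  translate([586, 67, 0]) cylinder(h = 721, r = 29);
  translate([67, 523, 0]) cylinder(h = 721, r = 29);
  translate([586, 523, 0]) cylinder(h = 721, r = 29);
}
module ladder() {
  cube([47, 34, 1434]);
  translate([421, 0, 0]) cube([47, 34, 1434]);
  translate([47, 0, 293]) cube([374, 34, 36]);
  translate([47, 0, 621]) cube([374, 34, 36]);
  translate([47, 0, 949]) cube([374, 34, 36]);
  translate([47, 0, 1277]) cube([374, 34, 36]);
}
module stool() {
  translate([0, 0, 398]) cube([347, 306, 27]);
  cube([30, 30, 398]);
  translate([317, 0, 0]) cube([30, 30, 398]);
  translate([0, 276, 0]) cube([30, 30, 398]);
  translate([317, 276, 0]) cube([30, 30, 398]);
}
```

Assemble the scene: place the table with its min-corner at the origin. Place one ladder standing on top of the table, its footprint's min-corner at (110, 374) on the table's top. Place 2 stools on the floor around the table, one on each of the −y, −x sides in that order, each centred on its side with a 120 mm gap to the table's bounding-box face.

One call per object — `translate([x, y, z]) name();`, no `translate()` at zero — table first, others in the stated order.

table();
translate([110, 374, 751]) ladder();
translate([153, -426, 0]) stool();
translate([-467, 142, 0]) stool();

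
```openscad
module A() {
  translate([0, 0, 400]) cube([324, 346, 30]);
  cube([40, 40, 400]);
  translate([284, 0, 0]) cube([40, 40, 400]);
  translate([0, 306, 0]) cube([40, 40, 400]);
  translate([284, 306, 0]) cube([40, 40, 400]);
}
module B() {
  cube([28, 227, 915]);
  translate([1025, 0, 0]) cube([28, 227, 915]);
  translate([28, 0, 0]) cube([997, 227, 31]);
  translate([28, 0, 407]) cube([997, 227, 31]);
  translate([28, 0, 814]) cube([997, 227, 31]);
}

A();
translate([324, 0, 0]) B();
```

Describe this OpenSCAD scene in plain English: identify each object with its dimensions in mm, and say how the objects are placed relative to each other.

A is a four-legged stool. The seat is 324×346 mm, 30 mm thick, top at z = 430 mm. It stands on four square legs, each 40×40 mm in cross-section, from z = 0 to the seat underside, each flush with a corner of the seat.

B is an open bookshelf. Two side panels, each 28 mm thick, 227 mm deep and 915 mm tall, stand 1053 mm apart (outside-to-outside). Between them sit 3 shelves, each 31 mm thick and 227 mm deep, spanning the full gap between the sides. The bottom shelf rests on the floor (its underside at z = 0) and the clear gap between one shelf's top and the next shelf's underside is 376 mm.

The bookshelf is against the stool's +x side, with their −y faces flush.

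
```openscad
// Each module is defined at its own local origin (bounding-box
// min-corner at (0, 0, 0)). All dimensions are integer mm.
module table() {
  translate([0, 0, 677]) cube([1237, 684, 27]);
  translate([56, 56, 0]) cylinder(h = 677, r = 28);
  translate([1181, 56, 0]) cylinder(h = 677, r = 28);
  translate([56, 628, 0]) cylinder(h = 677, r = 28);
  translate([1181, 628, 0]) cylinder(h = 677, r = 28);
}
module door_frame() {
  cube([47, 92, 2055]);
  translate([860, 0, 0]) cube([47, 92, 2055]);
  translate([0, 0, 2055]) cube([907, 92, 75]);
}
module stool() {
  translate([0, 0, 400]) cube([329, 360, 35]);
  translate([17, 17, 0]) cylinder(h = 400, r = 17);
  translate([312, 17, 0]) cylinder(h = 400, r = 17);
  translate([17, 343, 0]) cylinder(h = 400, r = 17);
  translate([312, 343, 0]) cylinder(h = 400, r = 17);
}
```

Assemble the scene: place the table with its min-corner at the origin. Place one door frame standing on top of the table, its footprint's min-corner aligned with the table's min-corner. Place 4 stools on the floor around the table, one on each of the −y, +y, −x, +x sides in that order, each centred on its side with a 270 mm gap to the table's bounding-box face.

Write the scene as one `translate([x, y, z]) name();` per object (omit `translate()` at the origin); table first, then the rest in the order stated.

table();
translate([0, 0, 704]) door_frame();
translate([454, -630, 0]) stool();
translate([454, 954, 0]) stool();
translate([-599, 162, 0]) stool();
translate([1507, 162, 0]) stool();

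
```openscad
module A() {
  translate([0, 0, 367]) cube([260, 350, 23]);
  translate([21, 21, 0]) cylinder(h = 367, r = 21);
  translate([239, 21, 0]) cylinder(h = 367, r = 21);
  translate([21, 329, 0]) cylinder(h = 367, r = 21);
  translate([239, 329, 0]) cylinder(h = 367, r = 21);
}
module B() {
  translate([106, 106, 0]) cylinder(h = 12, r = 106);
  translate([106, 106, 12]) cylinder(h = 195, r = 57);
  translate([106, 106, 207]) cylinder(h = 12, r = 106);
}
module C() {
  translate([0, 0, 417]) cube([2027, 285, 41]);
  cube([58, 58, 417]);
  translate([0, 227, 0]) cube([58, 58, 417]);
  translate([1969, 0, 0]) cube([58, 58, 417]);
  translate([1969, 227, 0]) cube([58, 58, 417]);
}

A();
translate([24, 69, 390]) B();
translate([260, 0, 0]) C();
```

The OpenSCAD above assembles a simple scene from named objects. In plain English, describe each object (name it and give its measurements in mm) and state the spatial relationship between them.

A is a four-legged stool. The seat is 260×350 mm, 23 mm thick, top at z = 390 mm. It stands on four round legs, each 42 mm in diameter, from z = 0 to the seat underside, each leg's axis is inset half a diameter from the nearest pair of seat edges (so the leg's bounding box is flush with the corner).

B is a spool: two coaxial disc flanges of radius 106 mm and thickness 12 mm, joined by a core cylinder of radius 57 mm and height 195 mm. The lower flange rests on z = 0 and the three cylinders share a vertical axis.

C is a long wooden bench with a 2027 mm (x) × 285 mm (y) seat, 41 mm thick, its top surface 458 mm above the floor. Four 58 mm square legs at the seat corners, flush with the edges, run from z = 0 to the seat underside.

The spool is on top of the stool, centred. The bench is against the stool's +x side, with their −y faces flush.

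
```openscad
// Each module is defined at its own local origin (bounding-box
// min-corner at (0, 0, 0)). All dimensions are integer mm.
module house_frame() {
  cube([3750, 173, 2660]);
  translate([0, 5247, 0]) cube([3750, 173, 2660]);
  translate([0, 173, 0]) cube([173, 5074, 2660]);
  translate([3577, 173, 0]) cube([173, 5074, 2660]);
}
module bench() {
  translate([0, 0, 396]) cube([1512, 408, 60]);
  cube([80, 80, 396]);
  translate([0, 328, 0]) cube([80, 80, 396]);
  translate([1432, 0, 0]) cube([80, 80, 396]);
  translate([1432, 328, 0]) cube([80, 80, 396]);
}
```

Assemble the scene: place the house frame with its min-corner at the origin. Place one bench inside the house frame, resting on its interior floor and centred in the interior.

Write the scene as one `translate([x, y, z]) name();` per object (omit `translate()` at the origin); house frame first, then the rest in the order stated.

house_frame();
translate([1119, 2506, 0]) bench();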